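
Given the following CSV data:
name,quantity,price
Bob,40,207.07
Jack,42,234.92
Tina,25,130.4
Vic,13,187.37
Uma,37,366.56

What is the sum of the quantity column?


Values in 'quantity' column:
  Row 1: 40
  Row 2: 42
  Row 3: 25
  Row 4: 13
  Row 5: 37
Sum = 40 + 42 + 25 + 13 + 37 = 157

ANSWER: 157


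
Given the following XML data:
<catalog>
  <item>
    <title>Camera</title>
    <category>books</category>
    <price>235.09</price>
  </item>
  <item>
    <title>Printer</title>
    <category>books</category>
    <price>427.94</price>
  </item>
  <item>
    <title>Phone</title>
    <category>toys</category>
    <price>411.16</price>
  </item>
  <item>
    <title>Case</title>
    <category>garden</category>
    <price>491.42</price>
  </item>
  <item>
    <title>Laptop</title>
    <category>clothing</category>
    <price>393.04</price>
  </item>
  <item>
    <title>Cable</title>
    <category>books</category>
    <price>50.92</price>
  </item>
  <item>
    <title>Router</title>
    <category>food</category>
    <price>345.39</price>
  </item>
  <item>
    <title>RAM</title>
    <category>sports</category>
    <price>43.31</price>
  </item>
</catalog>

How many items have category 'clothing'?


Scanning <item> elements for <category>clothing</category>:
  Item 5: Laptop -> MATCH
Count: 1

ANSWER: 1


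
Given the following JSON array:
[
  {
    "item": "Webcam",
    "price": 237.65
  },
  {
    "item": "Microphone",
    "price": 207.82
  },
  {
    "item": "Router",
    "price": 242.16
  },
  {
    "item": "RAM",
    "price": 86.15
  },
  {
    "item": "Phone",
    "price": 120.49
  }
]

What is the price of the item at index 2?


Array index 2 -> Router
price = 242.16

ANSWER: 242.16


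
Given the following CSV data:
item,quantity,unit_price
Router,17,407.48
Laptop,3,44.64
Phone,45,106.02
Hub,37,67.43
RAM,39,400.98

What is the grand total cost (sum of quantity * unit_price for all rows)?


Computing row totals:
  Router: 17 * 407.48 = 6927.16
  Laptop: 3 * 44.64 = 133.92
  Phone: 45 * 106.02 = 4770.9
  Hub: 37 * 67.43 = 2494.91
  RAM: 39 * 400.98 = 15638.22
Grand total = 6927.16 + 133.92 + 4770.9 + 2494.91 + 15638.22 = 29965.11

ANSWER: 29965.11


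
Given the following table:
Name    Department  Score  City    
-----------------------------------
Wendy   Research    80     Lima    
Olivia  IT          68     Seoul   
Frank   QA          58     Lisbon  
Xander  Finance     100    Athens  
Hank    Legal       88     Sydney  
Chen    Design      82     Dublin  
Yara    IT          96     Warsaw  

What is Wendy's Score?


Row 1: Wendy
Score = 80

ANSWER: 80


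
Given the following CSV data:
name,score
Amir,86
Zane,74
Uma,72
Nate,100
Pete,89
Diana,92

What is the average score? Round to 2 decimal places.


Scores: 86, 74, 72, 100, 89, 92
Sum = 513
Count = 6
Average = 513 / 6 = 85.50

ANSWER: 85.50


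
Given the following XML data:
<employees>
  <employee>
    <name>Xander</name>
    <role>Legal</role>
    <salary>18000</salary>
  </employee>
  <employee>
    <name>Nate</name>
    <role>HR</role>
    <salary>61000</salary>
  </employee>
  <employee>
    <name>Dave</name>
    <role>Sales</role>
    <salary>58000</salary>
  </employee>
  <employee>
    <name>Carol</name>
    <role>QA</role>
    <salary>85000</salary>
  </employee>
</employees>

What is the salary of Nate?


Searching for <employee> with <name>Nate</name>
Found at position 2
<salary>61000</salary>

ANSWER: 61000


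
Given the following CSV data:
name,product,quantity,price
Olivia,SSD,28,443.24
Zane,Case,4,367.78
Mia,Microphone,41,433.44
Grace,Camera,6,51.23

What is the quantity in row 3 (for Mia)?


Row 3: Mia
Column 'quantity' = 41

ANSWER: 41


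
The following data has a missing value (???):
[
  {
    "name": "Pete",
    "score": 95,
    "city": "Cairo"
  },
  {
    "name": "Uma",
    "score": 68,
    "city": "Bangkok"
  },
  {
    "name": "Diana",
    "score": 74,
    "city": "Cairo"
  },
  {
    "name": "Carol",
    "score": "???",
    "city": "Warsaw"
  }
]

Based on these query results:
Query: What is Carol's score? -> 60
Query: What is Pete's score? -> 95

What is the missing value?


The missing value is Carol's score
From query: Carol's score = 60

ANSWER: 60


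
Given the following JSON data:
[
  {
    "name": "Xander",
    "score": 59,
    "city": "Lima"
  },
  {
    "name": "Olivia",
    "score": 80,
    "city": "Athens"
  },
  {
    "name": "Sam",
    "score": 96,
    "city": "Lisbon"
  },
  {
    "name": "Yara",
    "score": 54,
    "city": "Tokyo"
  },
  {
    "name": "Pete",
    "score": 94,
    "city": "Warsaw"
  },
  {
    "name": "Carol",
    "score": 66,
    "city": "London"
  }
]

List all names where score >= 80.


Filtering records where score >= 80:
  Xander (score=59) -> no
  Olivia (score=80) -> YES
  Sam (score=96) -> YES
  Yara (score=54) -> no
  Pete (score=94) -> YES
  Carol (score=66) -> no


ANSWER: Olivia, Sam, Pete


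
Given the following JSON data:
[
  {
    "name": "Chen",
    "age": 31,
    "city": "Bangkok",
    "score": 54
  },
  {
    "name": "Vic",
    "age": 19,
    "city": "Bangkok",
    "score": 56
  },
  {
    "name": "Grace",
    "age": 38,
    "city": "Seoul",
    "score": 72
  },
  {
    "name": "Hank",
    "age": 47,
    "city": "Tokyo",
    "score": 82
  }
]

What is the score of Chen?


Looking up record where name = Chen
Record index: 0
Field 'score' = 54

ANSWER: 54


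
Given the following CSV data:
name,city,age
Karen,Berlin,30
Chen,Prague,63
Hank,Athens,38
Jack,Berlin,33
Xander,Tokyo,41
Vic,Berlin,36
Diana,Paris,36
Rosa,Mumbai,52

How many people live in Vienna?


Scanning city column for 'Vienna':
Total matches: 0

ANSWER: 0


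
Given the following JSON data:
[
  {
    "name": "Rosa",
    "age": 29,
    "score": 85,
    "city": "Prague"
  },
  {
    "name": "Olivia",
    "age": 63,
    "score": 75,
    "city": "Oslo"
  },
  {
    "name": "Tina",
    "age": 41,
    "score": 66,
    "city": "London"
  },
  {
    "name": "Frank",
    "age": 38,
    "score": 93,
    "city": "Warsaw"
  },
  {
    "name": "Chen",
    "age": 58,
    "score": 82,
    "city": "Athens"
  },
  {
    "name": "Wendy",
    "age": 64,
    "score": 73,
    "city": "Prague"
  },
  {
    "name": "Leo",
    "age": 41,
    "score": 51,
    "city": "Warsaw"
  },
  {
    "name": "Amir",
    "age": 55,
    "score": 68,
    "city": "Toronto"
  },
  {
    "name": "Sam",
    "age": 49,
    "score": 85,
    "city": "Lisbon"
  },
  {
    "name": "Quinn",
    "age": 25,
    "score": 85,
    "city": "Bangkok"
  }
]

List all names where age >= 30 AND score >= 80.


Checking both conditions:
  Rosa (age=29, score=85) -> no
  Olivia (age=63, score=75) -> no
  Tina (age=41, score=66) -> no
  Frank (age=38, score=93) -> YES
  Chen (age=58, score=82) -> YES
  Wendy (age=64, score=73) -> no
  Leo (age=41, score=51) -> no
  Amir (age=55, score=68) -> no
  Sam (age=49, score=85) -> YES
  Quinn (age=25, score=85) -> no


ANSWER: Frank, Chen, Sam


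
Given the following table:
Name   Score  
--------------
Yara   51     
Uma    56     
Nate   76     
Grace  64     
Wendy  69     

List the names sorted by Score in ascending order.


Sorting by Score (ascending):
  Yara: 51
  Uma: 56
  Grace: 64
  Wendy: 69
  Nate: 76


ANSWER: Yara, Uma, Grace, Wendy, Nate


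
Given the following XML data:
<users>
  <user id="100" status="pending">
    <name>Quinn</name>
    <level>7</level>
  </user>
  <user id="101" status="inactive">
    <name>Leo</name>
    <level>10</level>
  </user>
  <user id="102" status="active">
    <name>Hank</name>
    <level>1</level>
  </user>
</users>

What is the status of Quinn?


Finding user with name = Quinn
user id="100" status="pending"

ANSWER: pending


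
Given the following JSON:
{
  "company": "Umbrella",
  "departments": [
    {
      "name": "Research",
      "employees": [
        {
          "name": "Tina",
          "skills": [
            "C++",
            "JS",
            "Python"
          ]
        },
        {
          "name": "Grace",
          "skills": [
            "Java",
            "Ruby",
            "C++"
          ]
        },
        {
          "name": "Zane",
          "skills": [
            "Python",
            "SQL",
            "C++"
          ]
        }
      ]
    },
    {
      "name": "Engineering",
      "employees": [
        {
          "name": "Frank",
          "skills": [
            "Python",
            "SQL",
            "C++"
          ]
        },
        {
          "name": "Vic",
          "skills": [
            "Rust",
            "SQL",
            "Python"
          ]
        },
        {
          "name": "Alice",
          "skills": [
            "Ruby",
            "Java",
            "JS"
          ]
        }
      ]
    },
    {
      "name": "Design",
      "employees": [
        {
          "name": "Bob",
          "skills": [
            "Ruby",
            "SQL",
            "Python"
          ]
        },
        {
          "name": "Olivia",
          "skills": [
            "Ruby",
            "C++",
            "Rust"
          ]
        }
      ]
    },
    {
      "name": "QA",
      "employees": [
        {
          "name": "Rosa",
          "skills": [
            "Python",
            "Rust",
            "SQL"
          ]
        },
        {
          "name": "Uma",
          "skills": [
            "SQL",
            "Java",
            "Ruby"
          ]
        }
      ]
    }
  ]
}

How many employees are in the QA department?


Path: departments[3].employees
Count: 2

ANSWER: 2


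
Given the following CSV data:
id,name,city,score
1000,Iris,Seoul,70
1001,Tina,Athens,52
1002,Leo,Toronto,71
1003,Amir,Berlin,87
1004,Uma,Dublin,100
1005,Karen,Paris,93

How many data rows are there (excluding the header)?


Counting rows (excluding header):
Header: id,name,city,score
Data rows: 6

ANSWER: 6


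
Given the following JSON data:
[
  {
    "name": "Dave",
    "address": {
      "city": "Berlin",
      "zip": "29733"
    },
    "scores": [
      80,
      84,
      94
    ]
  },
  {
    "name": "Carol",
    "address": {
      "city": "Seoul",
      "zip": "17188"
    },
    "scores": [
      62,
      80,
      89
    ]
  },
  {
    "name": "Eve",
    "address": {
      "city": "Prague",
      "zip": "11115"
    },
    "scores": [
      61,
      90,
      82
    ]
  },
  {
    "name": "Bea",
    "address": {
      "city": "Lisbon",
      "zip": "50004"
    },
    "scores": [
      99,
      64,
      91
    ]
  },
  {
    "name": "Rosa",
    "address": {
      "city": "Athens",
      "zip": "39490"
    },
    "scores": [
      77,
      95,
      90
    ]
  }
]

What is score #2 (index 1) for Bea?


Path: records[3].scores[1]
Value: 64

ANSWER: 64


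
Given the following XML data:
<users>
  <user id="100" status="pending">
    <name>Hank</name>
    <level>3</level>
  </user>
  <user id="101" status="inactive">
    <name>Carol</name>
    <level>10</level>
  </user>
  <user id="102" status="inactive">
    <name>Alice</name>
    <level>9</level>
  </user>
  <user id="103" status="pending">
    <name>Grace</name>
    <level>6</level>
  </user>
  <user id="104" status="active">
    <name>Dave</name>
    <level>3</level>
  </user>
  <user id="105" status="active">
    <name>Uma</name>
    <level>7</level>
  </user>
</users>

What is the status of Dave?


Finding user with name = Dave
user id="104" status="active"

ANSWER: active


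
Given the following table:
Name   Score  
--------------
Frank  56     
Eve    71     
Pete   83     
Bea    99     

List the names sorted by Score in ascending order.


Sorting by Score (ascending):
  Frank: 56
  Eve: 71
  Pete: 83
  Bea: 99


ANSWER: Frank, Eve, Pete, Bea


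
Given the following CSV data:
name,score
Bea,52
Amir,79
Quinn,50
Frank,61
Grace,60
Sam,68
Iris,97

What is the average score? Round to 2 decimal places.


Scores: 52, 79, 50, 61, 60, 68, 97
Sum = 467
Count = 7
Average = 467 / 7 = 66.71

ANSWER: 66.71


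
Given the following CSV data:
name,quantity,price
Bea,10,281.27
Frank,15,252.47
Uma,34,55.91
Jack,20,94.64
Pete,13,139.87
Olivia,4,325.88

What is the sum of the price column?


Values in 'price' column:
  Row 1: 281.27
  Row 2: 252.47
  Row 3: 55.91
  Row 4: 94.64
  Row 5: 139.87
  Row 6: 325.88
Sum = 281.27 + 252.47 + 55.91 + 94.64 + 139.87 + 325.88 = 1150.04

ANSWER: 1150.04


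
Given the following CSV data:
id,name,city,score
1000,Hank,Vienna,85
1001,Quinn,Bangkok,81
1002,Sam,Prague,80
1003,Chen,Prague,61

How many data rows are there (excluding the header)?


Counting rows (excluding header):
Header: id,name,city,score
Data rows: 4

ANSWER: 4


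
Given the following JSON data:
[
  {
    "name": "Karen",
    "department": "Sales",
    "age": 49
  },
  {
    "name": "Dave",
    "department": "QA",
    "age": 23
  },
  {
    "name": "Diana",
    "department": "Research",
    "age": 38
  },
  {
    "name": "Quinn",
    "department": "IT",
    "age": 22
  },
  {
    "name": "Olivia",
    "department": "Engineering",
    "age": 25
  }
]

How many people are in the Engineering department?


Scanning records for department = Engineering
  Record 4: Olivia
Count: 1

ANSWER: 1


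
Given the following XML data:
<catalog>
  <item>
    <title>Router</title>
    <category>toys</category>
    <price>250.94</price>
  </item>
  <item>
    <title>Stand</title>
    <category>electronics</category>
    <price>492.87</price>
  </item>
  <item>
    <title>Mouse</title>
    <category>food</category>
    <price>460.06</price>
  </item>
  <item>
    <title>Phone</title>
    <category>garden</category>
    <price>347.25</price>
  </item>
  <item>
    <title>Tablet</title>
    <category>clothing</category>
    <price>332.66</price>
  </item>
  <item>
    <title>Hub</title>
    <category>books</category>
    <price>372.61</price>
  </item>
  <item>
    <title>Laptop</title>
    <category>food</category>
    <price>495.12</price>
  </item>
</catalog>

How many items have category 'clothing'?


Scanning <item> elements for <category>clothing</category>:
  Item 5: Tablet -> MATCH
Count: 1

ANSWER: 1


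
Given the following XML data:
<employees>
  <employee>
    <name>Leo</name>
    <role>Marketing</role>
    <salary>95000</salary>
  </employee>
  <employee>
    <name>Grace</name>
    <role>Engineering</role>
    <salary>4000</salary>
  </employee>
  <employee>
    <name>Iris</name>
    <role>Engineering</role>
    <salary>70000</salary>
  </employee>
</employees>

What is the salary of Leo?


Searching for <employee> with <name>Leo</name>
Found at position 1
<salary>95000</salary>

ANSWER: 95000


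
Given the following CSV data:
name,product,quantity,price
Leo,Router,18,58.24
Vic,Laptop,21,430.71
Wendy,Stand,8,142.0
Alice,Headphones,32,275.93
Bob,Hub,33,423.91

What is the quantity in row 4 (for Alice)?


Row 4: Alice
Column 'quantity' = 32

ANSWER: 32


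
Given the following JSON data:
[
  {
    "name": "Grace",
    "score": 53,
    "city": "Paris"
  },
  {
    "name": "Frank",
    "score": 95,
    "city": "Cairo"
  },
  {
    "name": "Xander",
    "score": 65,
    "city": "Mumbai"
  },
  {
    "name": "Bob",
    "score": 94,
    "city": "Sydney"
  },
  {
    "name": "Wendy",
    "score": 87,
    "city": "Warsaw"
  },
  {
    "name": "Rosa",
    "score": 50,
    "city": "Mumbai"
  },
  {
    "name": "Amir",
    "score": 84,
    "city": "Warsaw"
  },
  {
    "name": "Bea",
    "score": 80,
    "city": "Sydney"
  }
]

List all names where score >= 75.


Filtering records where score >= 75:
  Grace (score=53) -> no
  Frank (score=95) -> YES
  Xander (score=65) -> no
  Bob (score=94) -> YES
  Wendy (score=87) -> YES
  Rosa (score=50) -> no
  Amir (score=84) -> YES
  Bea (score=80) -> YES


ANSWER: Frank, Bob, Wendy, Amir, Bea


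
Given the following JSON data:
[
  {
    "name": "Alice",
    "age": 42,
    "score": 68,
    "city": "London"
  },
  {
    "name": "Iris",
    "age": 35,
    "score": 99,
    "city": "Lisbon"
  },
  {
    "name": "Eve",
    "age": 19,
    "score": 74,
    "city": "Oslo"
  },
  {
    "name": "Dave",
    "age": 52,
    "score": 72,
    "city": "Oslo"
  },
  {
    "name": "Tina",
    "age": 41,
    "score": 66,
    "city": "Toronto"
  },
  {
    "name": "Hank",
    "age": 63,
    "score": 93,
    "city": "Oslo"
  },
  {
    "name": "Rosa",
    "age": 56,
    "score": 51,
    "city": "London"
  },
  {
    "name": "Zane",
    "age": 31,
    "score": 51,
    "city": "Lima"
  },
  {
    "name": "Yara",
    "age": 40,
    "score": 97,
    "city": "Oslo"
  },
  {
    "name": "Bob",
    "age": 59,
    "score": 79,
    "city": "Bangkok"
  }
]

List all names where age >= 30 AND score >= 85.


Checking both conditions:
  Alice (age=42, score=68) -> no
  Iris (age=35, score=99) -> YES
  Eve (age=19, score=74) -> no
  Dave (age=52, score=72) -> no
  Tina (age=41, score=66) -> no
  Hank (age=63, score=93) -> YES
  Rosa (age=56, score=51) -> no
  Zane (age=31, score=51) -> no
  Yara (age=40, score=97) -> YES
  Bob (age=59, score=79) -> no


ANSWER: Iris, Hank, Yara


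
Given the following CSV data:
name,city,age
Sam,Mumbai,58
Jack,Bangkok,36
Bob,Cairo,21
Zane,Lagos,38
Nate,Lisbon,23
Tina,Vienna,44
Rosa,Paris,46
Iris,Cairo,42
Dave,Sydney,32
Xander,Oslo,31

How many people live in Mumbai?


Scanning city column for 'Mumbai':
  Row 1: Sam -> MATCH
Total matches: 1

ANSWER: 1


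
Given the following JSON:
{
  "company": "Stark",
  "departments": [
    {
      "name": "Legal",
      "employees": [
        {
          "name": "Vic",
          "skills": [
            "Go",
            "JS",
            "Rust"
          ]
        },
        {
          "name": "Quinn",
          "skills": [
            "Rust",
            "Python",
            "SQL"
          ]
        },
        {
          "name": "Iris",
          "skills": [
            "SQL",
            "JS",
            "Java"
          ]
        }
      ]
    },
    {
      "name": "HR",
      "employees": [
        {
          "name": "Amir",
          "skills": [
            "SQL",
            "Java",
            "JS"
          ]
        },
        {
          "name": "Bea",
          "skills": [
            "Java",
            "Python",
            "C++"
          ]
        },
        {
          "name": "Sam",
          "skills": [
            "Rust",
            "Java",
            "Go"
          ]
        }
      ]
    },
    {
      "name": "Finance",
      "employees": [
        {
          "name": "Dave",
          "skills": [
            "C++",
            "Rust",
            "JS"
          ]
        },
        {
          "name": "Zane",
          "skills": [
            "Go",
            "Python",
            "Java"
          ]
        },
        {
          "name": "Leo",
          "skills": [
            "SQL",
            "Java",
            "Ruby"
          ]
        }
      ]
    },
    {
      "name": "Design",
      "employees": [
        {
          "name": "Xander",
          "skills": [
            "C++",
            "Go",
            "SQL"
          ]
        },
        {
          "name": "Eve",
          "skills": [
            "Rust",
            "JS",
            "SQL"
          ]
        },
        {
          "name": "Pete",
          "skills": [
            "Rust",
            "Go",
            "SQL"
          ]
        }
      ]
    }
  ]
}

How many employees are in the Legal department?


Path: departments[0].employees
Count: 3

ANSWER: 3


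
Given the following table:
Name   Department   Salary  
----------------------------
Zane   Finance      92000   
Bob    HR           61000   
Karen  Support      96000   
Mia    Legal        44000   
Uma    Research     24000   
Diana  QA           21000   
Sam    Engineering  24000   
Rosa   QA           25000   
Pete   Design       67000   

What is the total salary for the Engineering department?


Engineering department members:
  Sam: 24000
Total = 24000 = 24000

ANSWER: 24000


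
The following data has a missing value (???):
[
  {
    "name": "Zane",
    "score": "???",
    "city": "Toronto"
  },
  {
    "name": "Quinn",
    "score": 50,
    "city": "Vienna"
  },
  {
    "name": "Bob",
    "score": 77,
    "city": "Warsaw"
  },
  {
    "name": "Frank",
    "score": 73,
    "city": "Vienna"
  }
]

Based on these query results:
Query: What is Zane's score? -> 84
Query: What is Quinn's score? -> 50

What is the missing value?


The missing value is Zane's score
From query: Zane's score = 84

ANSWER: 84


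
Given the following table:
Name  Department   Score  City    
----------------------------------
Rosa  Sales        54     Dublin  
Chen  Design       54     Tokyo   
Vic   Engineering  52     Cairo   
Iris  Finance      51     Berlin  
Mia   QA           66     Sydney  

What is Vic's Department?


Row 3: Vic
Department = Engineering

ANSWER: Engineering


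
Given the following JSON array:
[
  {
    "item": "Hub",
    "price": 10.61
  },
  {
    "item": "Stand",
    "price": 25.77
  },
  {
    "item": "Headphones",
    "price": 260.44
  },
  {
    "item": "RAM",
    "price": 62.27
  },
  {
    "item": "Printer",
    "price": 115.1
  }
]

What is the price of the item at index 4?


Array index 4 -> Printer
price = 115.1

ANSWER: 115.1


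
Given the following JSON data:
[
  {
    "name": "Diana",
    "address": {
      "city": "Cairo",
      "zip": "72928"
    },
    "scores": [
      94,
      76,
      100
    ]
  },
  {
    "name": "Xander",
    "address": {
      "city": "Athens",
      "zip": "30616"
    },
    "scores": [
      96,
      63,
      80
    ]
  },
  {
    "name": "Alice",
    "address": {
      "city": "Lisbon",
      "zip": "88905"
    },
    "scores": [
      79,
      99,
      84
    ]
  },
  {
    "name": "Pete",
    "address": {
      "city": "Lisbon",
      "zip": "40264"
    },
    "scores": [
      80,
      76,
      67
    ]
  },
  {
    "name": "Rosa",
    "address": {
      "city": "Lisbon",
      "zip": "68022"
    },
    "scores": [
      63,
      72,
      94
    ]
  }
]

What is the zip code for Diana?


Path: records[0].address.zip
Value: 72928

ANSWER: 72928


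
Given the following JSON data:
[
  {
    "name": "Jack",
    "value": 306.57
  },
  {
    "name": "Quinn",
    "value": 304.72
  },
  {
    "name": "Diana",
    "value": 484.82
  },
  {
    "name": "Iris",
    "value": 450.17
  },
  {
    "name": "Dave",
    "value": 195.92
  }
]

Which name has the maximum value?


Comparing values:
  Jack: 306.57
  Quinn: 304.72
  Diana: 484.82
  Iris: 450.17
  Dave: 195.92
Maximum: Diana (484.82)

ANSWER: Diana


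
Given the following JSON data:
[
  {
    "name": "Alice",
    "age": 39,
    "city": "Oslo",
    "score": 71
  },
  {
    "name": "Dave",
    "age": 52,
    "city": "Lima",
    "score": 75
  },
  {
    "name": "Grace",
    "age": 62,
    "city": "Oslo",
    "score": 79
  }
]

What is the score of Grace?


Looking up record where name = Grace
Record index: 2
Field 'score' = 79

ANSWER: 79


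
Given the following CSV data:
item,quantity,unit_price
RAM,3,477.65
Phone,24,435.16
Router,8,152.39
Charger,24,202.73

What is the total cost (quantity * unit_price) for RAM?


Row: RAM
quantity = 3
unit_price = 477.65
total = 3 * 477.65 = 1432.95

ANSWER: 1432.95


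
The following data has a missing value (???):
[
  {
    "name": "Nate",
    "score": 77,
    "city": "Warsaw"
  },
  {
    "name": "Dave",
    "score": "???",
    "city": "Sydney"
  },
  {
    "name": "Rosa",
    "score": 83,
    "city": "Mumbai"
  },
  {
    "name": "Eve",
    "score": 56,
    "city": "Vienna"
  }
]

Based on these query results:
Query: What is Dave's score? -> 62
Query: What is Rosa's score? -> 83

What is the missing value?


The missing value is Dave's score
From query: Dave's score = 62

ANSWER: 62


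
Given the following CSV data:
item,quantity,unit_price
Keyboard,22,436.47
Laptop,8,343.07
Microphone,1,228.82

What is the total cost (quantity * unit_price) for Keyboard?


Row: Keyboard
quantity = 22
unit_price = 436.47
total = 22 * 436.47 = 9602.34

ANSWER: 9602.34


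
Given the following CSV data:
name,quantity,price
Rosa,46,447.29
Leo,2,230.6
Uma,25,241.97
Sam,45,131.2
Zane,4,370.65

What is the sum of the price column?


Values in 'price' column:
  Row 1: 447.29
  Row 2: 230.6
  Row 3: 241.97
  Row 4: 131.2
  Row 5: 370.65
Sum = 447.29 + 230.6 + 241.97 + 131.2 + 370.65 = 1421.71

ANSWER: 1421.71


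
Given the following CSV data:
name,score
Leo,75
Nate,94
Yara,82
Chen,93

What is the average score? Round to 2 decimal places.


Scores: 75, 94, 82, 93
Sum = 344
Count = 4
Average = 344 / 4 = 86.00

ANSWER: 86.00


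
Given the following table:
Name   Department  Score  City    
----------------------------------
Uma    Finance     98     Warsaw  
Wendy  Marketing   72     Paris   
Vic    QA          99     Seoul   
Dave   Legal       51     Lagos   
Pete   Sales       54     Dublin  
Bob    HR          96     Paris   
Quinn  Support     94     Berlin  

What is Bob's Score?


Row 6: Bob
Score = 96

ANSWER: 96


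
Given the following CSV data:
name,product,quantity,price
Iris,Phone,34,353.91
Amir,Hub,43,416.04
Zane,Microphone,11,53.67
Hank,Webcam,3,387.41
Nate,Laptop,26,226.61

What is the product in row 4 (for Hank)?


Row 4: Hank
Column 'product' = Webcam

ANSWER: Webcam


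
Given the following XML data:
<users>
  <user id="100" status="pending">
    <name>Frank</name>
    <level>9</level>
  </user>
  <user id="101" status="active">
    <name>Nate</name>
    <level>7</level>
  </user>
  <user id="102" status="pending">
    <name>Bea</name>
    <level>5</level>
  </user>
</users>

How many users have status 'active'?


Counting users with status='active':
  Nate (id=101) -> MATCH
Count: 1

ANSWER: 1


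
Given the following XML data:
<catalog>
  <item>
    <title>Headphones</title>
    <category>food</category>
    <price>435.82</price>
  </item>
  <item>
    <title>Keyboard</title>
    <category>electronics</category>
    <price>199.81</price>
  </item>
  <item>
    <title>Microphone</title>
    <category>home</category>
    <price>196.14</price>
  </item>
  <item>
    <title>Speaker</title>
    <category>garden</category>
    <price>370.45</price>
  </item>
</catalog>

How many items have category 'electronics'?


Scanning <item> elements for <category>electronics</category>:
  Item 2: Keyboard -> MATCH
Count: 1

ANSWER: 1


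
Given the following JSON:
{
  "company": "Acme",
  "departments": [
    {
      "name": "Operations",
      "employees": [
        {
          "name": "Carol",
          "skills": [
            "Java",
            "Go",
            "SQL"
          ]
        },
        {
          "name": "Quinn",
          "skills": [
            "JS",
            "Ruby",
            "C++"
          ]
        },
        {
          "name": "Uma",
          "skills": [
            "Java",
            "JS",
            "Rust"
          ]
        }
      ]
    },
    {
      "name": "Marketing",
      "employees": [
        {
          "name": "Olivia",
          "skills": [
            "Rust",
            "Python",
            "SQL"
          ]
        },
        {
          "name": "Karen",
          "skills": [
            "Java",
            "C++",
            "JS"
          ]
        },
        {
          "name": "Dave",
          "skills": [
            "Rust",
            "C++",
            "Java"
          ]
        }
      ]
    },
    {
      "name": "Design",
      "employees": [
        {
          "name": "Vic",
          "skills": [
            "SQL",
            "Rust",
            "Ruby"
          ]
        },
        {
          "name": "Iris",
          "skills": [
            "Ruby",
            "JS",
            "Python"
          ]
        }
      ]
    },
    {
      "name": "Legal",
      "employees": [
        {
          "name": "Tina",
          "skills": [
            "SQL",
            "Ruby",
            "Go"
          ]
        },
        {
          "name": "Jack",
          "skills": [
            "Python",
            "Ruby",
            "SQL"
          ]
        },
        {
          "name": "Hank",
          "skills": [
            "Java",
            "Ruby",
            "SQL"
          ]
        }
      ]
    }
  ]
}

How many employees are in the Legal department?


Path: departments[3].employees
Count: 3

ANSWER: 3


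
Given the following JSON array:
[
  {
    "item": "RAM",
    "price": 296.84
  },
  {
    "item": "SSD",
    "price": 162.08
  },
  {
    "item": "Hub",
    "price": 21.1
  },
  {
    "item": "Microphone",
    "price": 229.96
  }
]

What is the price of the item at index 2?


Array index 2 -> Hub
price = 21.1

ANSWER: 21.1


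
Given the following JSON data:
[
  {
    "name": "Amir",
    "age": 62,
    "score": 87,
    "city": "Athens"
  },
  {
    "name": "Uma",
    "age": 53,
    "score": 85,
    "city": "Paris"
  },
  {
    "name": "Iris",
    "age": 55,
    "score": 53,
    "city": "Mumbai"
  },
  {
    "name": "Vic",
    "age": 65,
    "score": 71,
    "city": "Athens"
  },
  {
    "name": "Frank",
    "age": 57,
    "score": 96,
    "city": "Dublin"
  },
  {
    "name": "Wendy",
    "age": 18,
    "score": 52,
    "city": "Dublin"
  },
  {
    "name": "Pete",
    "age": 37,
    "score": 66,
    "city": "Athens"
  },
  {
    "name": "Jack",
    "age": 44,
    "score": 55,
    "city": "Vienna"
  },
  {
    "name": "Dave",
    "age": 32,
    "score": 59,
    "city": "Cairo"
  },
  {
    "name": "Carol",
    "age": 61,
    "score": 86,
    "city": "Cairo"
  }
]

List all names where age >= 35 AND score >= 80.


Checking both conditions:
  Amir (age=62, score=87) -> YES
  Uma (age=53, score=85) -> YES
  Iris (age=55, score=53) -> no
  Vic (age=65, score=71) -> no
  Frank (age=57, score=96) -> YES
  Wendy (age=18, score=52) -> no
  Pete (age=37, score=66) -> no
  Jack (age=44, score=55) -> no
  Dave (age=32, score=59) -> no
  Carol (age=61, score=86) -> YES


ANSWER: Amir, Uma, Frank, Carol


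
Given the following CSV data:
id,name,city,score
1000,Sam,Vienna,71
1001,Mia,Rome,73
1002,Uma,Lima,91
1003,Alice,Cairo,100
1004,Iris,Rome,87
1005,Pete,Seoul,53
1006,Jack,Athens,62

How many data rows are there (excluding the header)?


Counting rows (excluding header):
Header: id,name,city,score
Data rows: 7

ANSWER: 7


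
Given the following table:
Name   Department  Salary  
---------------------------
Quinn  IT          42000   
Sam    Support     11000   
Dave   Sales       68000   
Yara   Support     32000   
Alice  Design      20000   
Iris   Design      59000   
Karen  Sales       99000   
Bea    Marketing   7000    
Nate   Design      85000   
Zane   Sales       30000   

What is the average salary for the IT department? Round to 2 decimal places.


IT department members:
  Quinn: 42000
Sum = 42000
Count = 1
Average = 42000 / 1 = 42000.00

ANSWER: 42000.00


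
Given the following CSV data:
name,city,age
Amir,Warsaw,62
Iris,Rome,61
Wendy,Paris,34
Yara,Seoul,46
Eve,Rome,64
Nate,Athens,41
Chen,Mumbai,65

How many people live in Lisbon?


Scanning city column for 'Lisbon':
Total matches: 0

ANSWER: 0


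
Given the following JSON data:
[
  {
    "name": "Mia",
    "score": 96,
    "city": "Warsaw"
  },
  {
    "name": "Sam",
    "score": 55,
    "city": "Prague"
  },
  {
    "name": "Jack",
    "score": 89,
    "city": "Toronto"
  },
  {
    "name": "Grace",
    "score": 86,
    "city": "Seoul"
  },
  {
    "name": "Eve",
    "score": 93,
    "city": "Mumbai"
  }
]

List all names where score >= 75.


Filtering records where score >= 75:
  Mia (score=96) -> YES
  Sam (score=55) -> no
  Jack (score=89) -> YES
  Grace (score=86) -> YES
  Eve (score=93) -> YES


ANSWER: Mia, Jack, Grace, Eve


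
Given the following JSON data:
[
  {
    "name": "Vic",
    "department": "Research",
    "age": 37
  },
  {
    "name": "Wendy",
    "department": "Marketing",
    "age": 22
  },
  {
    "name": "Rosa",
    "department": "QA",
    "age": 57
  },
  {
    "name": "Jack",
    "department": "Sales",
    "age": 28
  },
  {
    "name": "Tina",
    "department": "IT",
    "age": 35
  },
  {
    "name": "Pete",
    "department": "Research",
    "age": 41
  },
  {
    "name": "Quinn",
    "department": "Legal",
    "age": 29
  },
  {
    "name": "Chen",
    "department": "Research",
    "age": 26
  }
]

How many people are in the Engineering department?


Scanning records for department = Engineering
  No matches found
Count: 0

ANSWER: 0


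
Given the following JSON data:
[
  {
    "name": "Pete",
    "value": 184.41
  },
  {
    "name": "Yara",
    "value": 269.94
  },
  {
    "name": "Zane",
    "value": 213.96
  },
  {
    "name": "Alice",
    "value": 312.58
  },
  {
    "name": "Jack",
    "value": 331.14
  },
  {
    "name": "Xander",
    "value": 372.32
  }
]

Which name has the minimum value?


Comparing values:
  Pete: 184.41
  Yara: 269.94
  Zane: 213.96
  Alice: 312.58
  Jack: 331.14
  Xander: 372.32
Minimum: Pete (184.41)

ANSWER: Pete


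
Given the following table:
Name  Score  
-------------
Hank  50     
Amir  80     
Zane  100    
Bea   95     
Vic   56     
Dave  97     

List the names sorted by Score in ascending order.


Sorting by Score (ascending):
  Hank: 50
  Vic: 56
  Amir: 80
  Bea: 95
  Dave: 97
  Zane: 100


ANSWER: Hank, Vic, Amir, Bea, Dave, Zane


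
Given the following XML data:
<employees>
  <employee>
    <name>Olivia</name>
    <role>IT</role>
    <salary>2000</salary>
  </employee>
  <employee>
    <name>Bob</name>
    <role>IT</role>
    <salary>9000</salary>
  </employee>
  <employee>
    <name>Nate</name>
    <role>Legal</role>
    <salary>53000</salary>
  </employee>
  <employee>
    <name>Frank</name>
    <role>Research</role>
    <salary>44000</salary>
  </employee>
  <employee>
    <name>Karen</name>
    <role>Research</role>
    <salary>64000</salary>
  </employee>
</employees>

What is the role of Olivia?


Searching for <employee> with <name>Olivia</name>
Found at position 1
<role>IT</role>

ANSWER: IT


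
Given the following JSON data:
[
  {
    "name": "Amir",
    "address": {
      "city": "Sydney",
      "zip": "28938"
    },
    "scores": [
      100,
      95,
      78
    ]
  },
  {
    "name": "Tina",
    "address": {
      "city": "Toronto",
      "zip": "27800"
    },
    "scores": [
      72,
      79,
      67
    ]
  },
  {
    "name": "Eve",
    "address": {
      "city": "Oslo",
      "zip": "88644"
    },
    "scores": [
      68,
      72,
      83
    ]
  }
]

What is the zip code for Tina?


Path: records[1].address.zip
Value: 27800

ANSWER: 27800


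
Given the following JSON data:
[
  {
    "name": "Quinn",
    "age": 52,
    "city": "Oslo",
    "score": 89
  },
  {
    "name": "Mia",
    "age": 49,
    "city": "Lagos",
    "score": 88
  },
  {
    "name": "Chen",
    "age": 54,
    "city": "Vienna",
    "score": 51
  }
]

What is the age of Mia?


Looking up record where name = Mia
Record index: 1
Field 'age' = 49

ANSWER: 49


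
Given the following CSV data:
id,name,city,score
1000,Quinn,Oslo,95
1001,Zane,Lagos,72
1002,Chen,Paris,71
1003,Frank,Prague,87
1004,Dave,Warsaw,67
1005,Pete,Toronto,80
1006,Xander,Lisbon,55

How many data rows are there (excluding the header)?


Counting rows (excluding header):
Header: id,name,city,score
Data rows: 7

ANSWER: 7


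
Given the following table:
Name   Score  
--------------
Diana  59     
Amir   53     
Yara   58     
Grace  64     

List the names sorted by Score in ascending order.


Sorting by Score (ascending):
  Amir: 53
  Yara: 58
  Diana: 59
  Grace: 64


ANSWER: Amir, Yara, Diana, Grace


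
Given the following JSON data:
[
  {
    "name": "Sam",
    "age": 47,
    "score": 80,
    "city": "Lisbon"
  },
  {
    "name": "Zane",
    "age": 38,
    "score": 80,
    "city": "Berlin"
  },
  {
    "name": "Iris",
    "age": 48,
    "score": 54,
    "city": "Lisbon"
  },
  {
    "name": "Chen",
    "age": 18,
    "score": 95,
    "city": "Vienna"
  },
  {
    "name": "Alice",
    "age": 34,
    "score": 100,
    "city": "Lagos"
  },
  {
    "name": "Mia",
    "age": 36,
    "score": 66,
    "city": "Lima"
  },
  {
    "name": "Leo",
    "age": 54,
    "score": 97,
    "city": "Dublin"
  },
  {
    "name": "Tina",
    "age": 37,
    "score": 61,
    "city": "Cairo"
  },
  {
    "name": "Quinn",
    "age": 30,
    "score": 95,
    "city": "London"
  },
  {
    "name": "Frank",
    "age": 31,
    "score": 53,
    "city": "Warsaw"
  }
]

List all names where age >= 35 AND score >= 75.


Checking both conditions:
  Sam (age=47, score=80) -> YES
  Zane (age=38, score=80) -> YES
  Iris (age=48, score=54) -> no
  Chen (age=18, score=95) -> no
  Alice (age=34, score=100) -> no
  Mia (age=36, score=66) -> no
  Leo (age=54, score=97) -> YES
  Tina (age=37, score=61) -> no
  Quinn (age=30, score=95) -> no
  Frank (age=31, score=53) -> no


ANSWER: Sam, Zane, Leo


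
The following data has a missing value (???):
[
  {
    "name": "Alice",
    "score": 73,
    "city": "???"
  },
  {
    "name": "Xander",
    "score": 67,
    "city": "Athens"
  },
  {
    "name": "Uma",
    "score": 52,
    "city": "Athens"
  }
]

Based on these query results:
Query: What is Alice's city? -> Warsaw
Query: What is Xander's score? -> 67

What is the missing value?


The missing value is Alice's city
From query: Alice's city = Warsaw

ANSWER: Warsaw


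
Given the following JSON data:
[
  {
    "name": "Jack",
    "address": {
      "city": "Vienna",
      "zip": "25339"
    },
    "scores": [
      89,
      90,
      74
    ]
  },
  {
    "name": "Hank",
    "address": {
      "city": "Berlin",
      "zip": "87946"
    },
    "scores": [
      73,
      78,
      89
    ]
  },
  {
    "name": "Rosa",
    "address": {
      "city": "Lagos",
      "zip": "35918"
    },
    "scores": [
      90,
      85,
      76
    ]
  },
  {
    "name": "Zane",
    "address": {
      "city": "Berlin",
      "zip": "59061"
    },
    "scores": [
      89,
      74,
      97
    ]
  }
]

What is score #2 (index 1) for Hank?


Path: records[1].scores[1]
Value: 78

ANSWER: 78


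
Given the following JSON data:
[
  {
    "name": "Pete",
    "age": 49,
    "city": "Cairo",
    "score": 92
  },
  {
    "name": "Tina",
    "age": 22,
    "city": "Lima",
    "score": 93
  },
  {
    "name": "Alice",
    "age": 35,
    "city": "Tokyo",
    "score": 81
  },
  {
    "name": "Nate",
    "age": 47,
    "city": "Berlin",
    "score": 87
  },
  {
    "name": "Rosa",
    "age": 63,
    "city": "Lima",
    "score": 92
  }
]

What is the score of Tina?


Looking up record where name = Tina
Record index: 1
Field 'score' = 93

ANSWER: 93


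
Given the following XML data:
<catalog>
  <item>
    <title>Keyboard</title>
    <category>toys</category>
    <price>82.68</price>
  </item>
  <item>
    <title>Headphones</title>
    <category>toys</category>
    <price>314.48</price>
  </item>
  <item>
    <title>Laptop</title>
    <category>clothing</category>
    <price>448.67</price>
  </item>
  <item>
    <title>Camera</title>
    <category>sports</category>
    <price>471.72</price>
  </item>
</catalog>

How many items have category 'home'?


Scanning <item> elements for <category>home</category>:
Count: 0

ANSWER: 0


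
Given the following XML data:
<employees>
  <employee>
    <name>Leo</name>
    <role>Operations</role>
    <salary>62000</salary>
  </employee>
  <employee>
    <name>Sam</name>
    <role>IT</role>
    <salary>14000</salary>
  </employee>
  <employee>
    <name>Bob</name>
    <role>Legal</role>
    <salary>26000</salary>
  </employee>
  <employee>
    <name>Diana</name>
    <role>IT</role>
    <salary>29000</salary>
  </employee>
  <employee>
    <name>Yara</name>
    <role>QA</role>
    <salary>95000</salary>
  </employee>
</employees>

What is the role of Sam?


Searching for <employee> with <name>Sam</name>
Found at position 2
<role>IT</role>

ANSWER: IT


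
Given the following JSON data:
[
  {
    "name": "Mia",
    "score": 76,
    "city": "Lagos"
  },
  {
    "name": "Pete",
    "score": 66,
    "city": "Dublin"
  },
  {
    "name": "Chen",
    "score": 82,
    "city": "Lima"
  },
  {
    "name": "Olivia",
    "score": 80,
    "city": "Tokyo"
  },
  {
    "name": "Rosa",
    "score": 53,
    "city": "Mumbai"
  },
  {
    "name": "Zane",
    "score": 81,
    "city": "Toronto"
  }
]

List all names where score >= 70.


Filtering records where score >= 70:
  Mia (score=76) -> YES
  Pete (score=66) -> no
  Chen (score=82) -> YES
  Olivia (score=80) -> YES
  Rosa (score=53) -> no
  Zane (score=81) -> YES


ANSWER: Mia, Chen, Olivia, Zane
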